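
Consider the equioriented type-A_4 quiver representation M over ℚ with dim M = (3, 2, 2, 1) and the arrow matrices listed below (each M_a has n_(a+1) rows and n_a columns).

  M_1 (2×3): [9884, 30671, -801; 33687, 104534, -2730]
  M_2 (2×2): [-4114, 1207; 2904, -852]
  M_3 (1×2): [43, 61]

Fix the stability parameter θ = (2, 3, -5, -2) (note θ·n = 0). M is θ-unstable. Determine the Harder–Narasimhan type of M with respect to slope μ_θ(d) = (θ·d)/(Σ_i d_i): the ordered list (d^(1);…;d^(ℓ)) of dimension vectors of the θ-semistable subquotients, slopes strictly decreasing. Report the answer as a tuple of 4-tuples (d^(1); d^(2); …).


Interval decomposition of M: I[1,1], I[1,2], I[1,4], I[3,3].
HN type (ℓ=4): μ^(1)=3; μ^(2)=2; μ^(3)=-1/2; μ^(4)=-5

((0, 1, 0, 0); (2, 0, 0, 0); (1, 1, 1, 1); (0, 0, 1, 0))


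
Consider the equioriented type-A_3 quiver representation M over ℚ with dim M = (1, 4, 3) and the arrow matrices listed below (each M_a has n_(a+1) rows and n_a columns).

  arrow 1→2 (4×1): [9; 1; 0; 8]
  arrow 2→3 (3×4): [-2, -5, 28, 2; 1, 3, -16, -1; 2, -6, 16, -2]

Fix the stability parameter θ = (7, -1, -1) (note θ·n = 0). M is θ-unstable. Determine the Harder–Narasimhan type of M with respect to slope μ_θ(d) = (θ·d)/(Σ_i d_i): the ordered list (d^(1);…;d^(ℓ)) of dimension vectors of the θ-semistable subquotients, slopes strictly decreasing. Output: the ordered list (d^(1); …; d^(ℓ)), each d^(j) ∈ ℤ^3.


Interval decomposition of M: I[1,3], I[2,2]^2, I[2,3], I[3,3].
HN type (ℓ=2): μ^(1)=5/3; μ^(2)=-1

((1, 1, 1); (0, 3, 2))


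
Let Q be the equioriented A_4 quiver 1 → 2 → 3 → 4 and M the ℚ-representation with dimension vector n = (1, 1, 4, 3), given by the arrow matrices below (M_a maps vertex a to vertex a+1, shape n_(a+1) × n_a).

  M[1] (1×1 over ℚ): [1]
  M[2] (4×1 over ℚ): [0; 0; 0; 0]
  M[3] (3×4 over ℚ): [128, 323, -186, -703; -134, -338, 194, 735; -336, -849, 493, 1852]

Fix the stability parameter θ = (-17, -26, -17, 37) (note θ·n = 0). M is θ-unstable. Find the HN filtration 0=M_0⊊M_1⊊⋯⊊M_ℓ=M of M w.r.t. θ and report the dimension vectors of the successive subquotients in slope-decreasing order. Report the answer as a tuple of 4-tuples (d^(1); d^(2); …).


Barcode: M ≅ I[1,2], I[3,3], I[3,4]^3. HN layers by μ_θ (3 steps, strictly decreasing):
  μ^(1)=37; μ^(2)=-17; μ^(3)=-43/2

((0, 0, 0, 3); (0, 0, 4, 0); (1, 1, 0, 0))


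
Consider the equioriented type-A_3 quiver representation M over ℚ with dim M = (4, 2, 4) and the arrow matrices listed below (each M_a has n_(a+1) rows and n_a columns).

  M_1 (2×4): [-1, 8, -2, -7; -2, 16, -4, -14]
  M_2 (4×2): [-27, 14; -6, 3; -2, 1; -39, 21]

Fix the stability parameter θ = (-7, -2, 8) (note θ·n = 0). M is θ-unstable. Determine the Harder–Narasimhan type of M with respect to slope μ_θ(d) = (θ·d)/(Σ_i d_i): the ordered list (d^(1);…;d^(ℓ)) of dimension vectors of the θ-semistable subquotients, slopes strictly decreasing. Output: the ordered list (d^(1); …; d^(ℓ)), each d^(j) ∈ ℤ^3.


Barcode: M ≅ I[1,1]^3, I[1,3], I[2,3], I[3,3]^2. HN layers by μ_θ (3 steps, strictly decreasing):
  μ^(1)=8; μ^(2)=-2; μ^(3)=-7

((0, 0, 4); (0, 2, 0); (4, 0, 0))


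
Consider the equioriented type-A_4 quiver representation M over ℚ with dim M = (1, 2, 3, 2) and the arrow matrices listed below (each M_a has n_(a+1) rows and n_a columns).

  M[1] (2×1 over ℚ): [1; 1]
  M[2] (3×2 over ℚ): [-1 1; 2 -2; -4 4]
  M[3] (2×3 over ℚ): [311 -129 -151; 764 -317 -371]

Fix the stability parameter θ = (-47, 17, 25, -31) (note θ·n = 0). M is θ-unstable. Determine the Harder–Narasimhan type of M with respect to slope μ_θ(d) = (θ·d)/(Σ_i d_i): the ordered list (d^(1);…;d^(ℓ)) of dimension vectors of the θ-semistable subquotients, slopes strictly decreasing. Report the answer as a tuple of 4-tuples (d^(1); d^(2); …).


Interval decomposition of M: I[1,2], I[2,4], I[3,3], I[3,4].
HN type (ℓ=5): μ^(1)=25; μ^(2)=17; μ^(3)=11/3; μ^(4)=-3; μ^(5)=-47

((0, 0, 1, 0); (0, 1, 0, 0); (0, 1, 1, 1); (0, 0, 1, 1); (1, 0, 0, 0))


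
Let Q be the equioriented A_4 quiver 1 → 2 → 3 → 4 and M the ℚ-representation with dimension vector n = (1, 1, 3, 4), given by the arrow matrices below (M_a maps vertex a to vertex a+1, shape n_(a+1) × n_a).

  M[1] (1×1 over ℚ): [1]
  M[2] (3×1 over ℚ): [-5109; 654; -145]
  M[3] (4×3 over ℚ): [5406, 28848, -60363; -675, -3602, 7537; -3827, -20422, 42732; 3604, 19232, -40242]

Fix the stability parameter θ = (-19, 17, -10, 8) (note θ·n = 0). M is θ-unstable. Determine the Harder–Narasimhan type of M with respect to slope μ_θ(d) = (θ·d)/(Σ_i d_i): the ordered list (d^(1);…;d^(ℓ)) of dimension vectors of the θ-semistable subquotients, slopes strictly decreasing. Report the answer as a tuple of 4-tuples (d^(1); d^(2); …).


Via rank(M_{q-1}∘⋯∘M_p): M ≅ I[1,4], I[3,3], I[3,4], I[4,4]^2.
μ_θ-semistable layers: μ^(1)=8; μ^(2)=7/2; μ^(3)=-10; μ^(4)=-19

((0, 0, 0, 4); (0, 1, 1, 0); (0, 0, 2, 0); (1, 0, 0, 0))


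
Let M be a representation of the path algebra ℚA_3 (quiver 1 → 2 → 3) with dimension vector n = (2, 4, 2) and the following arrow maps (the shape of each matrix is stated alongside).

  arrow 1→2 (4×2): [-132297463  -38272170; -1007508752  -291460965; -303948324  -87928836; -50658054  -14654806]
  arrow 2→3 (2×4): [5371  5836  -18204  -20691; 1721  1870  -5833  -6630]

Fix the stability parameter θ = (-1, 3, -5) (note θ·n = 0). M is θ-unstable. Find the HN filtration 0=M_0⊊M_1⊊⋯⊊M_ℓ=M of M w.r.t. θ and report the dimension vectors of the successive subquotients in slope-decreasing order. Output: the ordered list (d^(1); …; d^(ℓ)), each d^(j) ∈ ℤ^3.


Barcode: M ≅ I[1,2], I[1,3], I[2,2], I[2,3]. HN layers by μ_θ (2 steps, strictly decreasing):
  μ^(1)=3; μ^(2)=-1

((0, 2, 0); (2, 2, 2))


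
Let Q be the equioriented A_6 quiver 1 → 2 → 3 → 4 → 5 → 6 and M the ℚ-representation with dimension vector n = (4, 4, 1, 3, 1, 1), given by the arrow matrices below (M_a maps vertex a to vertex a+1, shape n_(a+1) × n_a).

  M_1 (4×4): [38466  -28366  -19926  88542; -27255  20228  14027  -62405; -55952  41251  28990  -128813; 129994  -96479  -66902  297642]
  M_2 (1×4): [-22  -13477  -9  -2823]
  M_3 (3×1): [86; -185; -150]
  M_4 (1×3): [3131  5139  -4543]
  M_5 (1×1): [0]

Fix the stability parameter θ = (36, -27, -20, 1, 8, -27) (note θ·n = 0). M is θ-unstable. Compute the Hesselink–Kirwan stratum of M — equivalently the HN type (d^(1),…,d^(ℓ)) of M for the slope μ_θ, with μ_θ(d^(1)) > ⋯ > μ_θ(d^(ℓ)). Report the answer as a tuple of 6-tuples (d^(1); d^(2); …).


Barcode: M ≅ I[1,2]^3, I[1,5], I[4,4]^2, I[6,6]. HN layers by μ_θ (5 steps, strictly decreasing):
  μ^(1)=8; μ^(2)=9/2; μ^(3)=1; μ^(4)=-11/3; μ^(5)=-27

((0, 0, 0, 0, 1, 0); (3, 3, 0, 0, 0, 0); (0, 0, 0, 3, 0, 0); (1, 1, 1, 0, 0, 0); (0, 0, 0, 0, 0, 1))


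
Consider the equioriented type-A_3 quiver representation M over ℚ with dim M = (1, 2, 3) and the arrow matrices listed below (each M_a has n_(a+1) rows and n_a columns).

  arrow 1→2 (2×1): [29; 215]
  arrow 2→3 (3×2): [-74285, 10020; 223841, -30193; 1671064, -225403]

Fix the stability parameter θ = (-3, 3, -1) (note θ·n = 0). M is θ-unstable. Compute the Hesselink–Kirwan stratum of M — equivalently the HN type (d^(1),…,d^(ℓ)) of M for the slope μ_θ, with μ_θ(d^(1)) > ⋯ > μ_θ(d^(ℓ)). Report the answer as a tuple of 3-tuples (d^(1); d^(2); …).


Barcode: M ≅ I[1,3], I[2,3], I[3,3]. HN layers by μ_θ (3 steps, strictly decreasing):
  μ^(1)=1; μ^(2)=-1; μ^(3)=-3

((0, 2, 2); (0, 0, 1); (1, 0, 0))


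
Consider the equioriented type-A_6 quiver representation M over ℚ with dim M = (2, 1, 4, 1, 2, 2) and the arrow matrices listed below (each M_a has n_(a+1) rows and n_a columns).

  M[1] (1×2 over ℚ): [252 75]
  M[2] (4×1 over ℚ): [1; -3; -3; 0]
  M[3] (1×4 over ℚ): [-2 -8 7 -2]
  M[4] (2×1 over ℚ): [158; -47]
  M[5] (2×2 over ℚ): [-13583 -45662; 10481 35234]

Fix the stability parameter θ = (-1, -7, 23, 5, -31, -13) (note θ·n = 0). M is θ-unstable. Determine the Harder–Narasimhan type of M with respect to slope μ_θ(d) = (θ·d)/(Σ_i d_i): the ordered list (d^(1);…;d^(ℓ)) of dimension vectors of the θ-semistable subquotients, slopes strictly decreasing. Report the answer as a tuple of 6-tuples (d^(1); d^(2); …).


Barcode: M ≅ I[1,1], I[1,5], I[3,3]^3, I[5,6], I[6,6]. HN layers by μ_θ (5 steps, strictly decreasing):
  μ^(1)=23; μ^(2)=-1; μ^(3)=-4; μ^(4)=-13; μ^(5)=-31

((0, 0, 3, 0, 0, 0); (1, 0, 1, 1, 1, 0); (1, 1, 0, 0, 0, 0); (0, 0, 0, 0, 0, 2); (0, 0, 0, 0, 1, 0))


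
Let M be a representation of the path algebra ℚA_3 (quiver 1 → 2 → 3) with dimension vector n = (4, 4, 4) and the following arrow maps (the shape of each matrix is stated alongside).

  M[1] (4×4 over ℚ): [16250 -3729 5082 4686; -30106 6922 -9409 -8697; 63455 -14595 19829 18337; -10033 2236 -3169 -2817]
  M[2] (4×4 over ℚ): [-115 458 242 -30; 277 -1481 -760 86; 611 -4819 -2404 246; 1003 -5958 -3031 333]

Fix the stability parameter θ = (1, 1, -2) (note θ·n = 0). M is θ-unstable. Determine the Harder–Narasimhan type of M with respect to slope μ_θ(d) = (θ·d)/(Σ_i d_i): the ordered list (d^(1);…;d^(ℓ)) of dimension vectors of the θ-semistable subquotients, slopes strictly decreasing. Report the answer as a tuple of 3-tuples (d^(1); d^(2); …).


Barcode: M ≅ I[1,1], I[1,2], I[1,3]^2, I[2,3], I[3,3]. HN layers by μ_θ (4 steps, strictly decreasing):
  μ^(1)=1; μ^(2)=0; μ^(3)=-1/2; μ^(4)=-2

((2, 1, 0); (2, 2, 2); (0, 1, 1); (0, 0, 1))


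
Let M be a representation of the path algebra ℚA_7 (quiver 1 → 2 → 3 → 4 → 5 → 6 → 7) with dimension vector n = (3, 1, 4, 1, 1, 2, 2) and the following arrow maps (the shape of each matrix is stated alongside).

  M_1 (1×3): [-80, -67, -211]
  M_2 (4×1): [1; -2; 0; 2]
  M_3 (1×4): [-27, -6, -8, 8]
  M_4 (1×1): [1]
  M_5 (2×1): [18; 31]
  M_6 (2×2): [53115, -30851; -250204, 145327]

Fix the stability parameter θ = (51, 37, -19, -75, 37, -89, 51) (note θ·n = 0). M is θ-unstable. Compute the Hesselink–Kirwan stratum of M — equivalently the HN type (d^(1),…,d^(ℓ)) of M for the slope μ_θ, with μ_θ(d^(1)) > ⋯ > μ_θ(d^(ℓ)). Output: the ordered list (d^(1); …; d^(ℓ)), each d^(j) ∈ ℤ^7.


Interval decomposition of M: I[1,1]^2, I[1,7], I[3,3]^3, I[6,7].
HN type (ℓ=4): μ^(1)=51; μ^(2)=-29/3; μ^(3)=-19; μ^(4)=-89

((2, 0, 0, 0, 0, 0, 2); (1, 1, 1, 1, 1, 1, 0); (0, 0, 3, 0, 0, 0, 0); (0, 0, 0, 0, 0, 1, 0))


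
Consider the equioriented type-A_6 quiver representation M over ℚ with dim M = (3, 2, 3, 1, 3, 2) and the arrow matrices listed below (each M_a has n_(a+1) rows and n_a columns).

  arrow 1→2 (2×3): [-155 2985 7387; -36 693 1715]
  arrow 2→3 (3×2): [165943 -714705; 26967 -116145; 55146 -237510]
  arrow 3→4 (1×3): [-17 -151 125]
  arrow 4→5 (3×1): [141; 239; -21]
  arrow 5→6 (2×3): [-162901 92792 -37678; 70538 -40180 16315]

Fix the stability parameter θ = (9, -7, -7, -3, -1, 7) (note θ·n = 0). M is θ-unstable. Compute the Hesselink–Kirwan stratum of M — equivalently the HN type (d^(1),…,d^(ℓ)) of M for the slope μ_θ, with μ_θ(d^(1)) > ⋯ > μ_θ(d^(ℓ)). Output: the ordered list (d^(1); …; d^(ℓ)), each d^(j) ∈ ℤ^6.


Barcode: M ≅ I[1,1], I[1,2], I[1,6], I[3,3]^2, I[5,5], I[5,6]. HN layers by μ_θ (6 steps, strictly decreasing):
  μ^(1)=9; μ^(2)=7; μ^(3)=1; μ^(4)=-1; μ^(5)=-2; μ^(6)=-7

((1, 0, 0, 0, 0, 0); (0, 0, 0, 0, 0, 2); (1, 1, 0, 0, 0, 0); (0, 0, 0, 0, 3, 0); (1, 1, 1, 1, 0, 0); (0, 0, 2, 0, 0, 0))


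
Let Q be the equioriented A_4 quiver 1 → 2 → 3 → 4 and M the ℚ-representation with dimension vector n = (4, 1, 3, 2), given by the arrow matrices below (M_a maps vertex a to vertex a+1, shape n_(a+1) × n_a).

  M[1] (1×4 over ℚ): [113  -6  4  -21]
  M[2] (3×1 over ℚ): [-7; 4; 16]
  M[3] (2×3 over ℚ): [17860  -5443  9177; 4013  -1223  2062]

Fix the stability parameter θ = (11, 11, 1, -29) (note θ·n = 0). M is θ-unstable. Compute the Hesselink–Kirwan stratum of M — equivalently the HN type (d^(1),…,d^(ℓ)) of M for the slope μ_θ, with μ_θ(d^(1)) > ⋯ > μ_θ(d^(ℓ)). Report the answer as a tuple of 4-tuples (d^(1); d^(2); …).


Interval decomposition of M: I[1,1]^3, I[1,4], I[3,3], I[3,4].
HN type (ℓ=4): μ^(1)=11; μ^(2)=1; μ^(3)=-3/2; μ^(4)=-14

((3, 0, 0, 0); (0, 0, 1, 0); (1, 1, 1, 1); (0, 0, 1, 1))


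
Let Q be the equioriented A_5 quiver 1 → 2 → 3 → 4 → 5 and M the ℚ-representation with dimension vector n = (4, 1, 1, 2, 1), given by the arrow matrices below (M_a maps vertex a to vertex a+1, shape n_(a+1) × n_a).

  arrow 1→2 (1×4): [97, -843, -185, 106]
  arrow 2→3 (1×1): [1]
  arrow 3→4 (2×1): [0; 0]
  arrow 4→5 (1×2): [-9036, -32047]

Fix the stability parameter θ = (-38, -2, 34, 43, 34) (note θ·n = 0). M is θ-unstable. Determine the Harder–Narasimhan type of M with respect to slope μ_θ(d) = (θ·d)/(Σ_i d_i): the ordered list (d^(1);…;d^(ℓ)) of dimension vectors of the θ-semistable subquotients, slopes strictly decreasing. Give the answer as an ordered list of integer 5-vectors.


Via rank(M_{q-1}∘⋯∘M_p): M ≅ I[1,1]^3, I[1,3], I[4,4], I[4,5].
μ_θ-semistable layers: μ^(1)=43; μ^(2)=77/2; μ^(3)=34; μ^(4)=-2; μ^(5)=-38

((0, 0, 0, 1, 0); (0, 0, 0, 1, 1); (0, 0, 1, 0, 0); (0, 1, 0, 0, 0); (4, 0, 0, 0, 0))


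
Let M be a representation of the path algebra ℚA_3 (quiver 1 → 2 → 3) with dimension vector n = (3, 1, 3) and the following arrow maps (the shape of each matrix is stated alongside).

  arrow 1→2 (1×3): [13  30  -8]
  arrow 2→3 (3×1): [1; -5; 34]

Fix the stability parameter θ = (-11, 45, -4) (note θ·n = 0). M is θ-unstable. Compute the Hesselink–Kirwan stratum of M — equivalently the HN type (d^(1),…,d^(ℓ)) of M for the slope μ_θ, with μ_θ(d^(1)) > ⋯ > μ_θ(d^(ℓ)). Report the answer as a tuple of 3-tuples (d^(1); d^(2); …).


Barcode: M ≅ I[1,1]^2, I[1,3], I[3,3]^2. HN layers by μ_θ (3 steps, strictly decreasing):
  μ^(1)=41/2; μ^(2)=-4; μ^(3)=-11

((0, 1, 1); (0, 0, 2); (3, 0, 0))


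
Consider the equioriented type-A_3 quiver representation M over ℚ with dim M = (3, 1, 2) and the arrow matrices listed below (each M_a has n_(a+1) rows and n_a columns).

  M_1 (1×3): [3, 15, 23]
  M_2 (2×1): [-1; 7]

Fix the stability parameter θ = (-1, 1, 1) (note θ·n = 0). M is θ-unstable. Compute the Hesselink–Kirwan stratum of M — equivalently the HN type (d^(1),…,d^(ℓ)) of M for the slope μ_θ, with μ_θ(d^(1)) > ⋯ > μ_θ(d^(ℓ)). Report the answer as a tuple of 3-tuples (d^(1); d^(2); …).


Interval decomposition of M: I[1,1]^2, I[1,3], I[3,3].
HN type (ℓ=2): μ^(1)=1; μ^(2)=-1

((0, 1, 2); (3, 0, 0))


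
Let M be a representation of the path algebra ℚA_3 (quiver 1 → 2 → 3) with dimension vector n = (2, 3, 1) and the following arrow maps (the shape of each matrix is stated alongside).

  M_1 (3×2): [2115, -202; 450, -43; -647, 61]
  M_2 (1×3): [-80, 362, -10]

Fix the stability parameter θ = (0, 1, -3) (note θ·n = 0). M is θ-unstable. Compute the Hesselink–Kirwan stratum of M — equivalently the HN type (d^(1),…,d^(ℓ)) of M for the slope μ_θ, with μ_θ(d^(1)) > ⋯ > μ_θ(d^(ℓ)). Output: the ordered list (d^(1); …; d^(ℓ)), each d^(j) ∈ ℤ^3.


Barcode: M ≅ I[1,2], I[1,3], I[2,2]. HN layers by μ_θ (3 steps, strictly decreasing):
  μ^(1)=1; μ^(2)=0; μ^(3)=-2/3

((0, 2, 0); (1, 0, 0); (1, 1, 1))


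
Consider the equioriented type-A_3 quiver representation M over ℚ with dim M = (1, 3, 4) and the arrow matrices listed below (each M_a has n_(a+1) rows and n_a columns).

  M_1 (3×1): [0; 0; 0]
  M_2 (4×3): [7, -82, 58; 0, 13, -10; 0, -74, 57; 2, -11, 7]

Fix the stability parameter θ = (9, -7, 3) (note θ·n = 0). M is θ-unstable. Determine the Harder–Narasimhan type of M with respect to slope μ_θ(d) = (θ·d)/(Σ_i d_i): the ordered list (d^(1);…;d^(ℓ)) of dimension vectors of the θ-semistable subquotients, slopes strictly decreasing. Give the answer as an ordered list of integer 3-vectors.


Interval decomposition of M: I[1,1], I[2,3]^3, I[3,3].
HN type (ℓ=3): μ^(1)=9; μ^(2)=3; μ^(3)=-7

((1, 0, 0); (0, 0, 4); (0, 3, 0))


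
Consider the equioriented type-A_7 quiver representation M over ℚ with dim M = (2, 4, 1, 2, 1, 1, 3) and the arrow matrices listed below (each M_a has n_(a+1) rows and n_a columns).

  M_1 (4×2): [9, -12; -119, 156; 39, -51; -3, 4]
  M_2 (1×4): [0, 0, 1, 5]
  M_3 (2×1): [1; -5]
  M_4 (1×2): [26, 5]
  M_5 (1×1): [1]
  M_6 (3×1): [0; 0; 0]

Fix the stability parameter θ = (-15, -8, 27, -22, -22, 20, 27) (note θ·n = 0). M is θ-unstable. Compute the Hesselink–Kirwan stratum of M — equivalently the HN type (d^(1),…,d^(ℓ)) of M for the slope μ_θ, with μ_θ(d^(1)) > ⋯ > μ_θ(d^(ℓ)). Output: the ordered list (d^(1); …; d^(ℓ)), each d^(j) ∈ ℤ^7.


Via rank(M_{q-1}∘⋯∘M_p): M ≅ I[1,2], I[1,6], I[2,2]^2, I[4,4], I[7,7]^3.
μ_θ-semistable layers: μ^(1)=27; μ^(2)=20; μ^(3)=-17/3; μ^(4)=-8; μ^(5)=-15; μ^(6)=-22

((0, 0, 0, 0, 0, 0, 3); (0, 0, 0, 0, 0, 1, 0); (0, 0, 1, 1, 1, 0, 0); (0, 4, 0, 0, 0, 0, 0); (2, 0, 0, 0, 0, 0, 0); (0, 0, 0, 1, 0, 0, 0))


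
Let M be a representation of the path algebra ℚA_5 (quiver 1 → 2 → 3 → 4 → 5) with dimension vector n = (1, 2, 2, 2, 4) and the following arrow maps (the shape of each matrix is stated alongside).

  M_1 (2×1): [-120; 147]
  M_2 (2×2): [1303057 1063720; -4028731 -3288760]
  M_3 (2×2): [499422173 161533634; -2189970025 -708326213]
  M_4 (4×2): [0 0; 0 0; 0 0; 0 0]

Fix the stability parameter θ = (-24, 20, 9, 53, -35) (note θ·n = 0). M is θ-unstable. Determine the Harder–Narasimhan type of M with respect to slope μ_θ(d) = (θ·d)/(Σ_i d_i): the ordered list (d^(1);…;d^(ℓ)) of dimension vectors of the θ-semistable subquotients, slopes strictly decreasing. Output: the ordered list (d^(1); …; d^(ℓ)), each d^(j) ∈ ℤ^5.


Via rank(M_{q-1}∘⋯∘M_p): M ≅ I[1,2], I[2,4], I[3,4], I[5,5]^4.
μ_θ-semistable layers: μ^(1)=53; μ^(2)=20; μ^(3)=29/2; μ^(4)=9; μ^(5)=-24; μ^(6)=-35

((0, 0, 0, 2, 0); (0, 1, 0, 0, 0); (0, 1, 1, 0, 0); (0, 0, 1, 0, 0); (1, 0, 0, 0, 0); (0, 0, 0, 0, 4))


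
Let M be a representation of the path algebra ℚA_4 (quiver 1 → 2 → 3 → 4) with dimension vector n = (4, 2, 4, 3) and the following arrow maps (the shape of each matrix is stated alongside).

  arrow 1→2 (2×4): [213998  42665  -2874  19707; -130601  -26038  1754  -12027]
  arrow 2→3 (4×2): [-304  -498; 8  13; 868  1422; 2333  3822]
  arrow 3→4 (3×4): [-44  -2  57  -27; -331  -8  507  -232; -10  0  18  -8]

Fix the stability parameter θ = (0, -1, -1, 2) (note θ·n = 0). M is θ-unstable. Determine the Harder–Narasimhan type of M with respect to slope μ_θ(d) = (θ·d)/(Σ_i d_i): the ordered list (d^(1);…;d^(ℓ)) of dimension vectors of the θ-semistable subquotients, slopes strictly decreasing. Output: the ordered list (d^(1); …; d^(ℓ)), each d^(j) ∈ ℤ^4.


Interval decomposition of M: I[1,1]^2, I[1,3], I[1,4], I[3,3], I[3,4], I[4,4].
HN type (ℓ=4): μ^(1)=2; μ^(2)=0; μ^(3)=-2/3; μ^(4)=-1

((0, 0, 0, 3); (2, 0, 0, 0); (2, 2, 2, 0); (0, 0, 2, 0))


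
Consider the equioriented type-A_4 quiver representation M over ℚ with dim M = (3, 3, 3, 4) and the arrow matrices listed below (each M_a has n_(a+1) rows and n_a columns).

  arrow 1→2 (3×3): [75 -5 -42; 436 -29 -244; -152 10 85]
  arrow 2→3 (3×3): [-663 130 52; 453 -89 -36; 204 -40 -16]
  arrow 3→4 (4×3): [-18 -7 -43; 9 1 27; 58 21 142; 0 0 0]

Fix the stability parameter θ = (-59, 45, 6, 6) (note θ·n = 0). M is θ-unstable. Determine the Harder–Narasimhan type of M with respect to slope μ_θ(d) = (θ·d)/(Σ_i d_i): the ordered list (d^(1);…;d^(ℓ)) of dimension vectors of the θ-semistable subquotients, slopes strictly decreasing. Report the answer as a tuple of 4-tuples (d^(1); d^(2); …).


Via rank(M_{q-1}∘⋯∘M_p): M ≅ I[1,2], I[1,4]^2, I[3,4], I[4,4].
μ_θ-semistable layers: μ^(1)=45; μ^(2)=19; μ^(3)=6; μ^(4)=-59

((0, 1, 0, 0); (0, 2, 2, 2); (0, 0, 1, 2); (3, 0, 0, 0))


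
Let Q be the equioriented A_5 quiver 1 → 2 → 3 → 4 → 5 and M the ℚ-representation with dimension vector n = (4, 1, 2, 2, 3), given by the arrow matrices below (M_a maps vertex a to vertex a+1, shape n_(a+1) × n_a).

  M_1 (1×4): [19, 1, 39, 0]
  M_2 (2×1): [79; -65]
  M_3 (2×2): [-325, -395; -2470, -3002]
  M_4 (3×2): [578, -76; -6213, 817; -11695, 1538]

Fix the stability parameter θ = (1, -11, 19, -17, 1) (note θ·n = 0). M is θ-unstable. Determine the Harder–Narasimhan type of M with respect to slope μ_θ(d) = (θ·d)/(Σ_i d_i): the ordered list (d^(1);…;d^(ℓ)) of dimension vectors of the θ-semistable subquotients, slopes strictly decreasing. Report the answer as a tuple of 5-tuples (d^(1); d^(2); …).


Barcode: M ≅ I[1,1]^3, I[1,3], I[3,5], I[4,5], I[5,5]. HN layers by μ_θ (4 steps, strictly decreasing):
  μ^(1)=19; μ^(2)=1; μ^(3)=-5; μ^(4)=-17

((0, 0, 1, 0, 0); (3, 0, 1, 1, 3); (1, 1, 0, 0, 0); (0, 0, 0, 1, 0))


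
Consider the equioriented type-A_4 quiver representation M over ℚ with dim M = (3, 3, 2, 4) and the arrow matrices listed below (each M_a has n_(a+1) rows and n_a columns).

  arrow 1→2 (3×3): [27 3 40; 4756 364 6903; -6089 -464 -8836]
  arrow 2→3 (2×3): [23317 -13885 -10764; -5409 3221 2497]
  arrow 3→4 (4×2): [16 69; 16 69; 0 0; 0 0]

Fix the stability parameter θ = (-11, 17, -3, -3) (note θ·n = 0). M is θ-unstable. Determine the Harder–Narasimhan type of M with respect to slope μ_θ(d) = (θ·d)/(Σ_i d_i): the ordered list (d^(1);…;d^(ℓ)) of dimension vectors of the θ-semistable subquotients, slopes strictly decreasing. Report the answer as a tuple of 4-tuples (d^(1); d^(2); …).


Barcode: M ≅ I[1,2], I[1,3], I[1,4], I[4,4]^3. HN layers by μ_θ (5 steps, strictly decreasing):
  μ^(1)=17; μ^(2)=7; μ^(3)=11/3; μ^(4)=-3; μ^(5)=-11

((0, 1, 0, 0); (0, 1, 1, 0); (0, 1, 1, 1); (0, 0, 0, 3); (3, 0, 0, 0))


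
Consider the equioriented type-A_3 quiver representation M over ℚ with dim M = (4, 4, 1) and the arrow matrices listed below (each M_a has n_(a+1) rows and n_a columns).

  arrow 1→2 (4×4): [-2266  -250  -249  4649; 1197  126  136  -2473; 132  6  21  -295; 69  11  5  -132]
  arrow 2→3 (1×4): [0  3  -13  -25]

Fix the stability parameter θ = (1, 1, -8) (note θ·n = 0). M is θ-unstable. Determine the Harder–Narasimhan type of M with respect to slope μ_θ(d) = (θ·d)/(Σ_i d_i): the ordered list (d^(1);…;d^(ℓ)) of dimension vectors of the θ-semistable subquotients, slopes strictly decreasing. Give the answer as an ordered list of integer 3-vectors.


Interval decomposition of M: I[1,2]^3, I[1,3].
HN type (ℓ=2): μ^(1)=1; μ^(2)=-2

((3, 3, 0); (1, 1, 1))


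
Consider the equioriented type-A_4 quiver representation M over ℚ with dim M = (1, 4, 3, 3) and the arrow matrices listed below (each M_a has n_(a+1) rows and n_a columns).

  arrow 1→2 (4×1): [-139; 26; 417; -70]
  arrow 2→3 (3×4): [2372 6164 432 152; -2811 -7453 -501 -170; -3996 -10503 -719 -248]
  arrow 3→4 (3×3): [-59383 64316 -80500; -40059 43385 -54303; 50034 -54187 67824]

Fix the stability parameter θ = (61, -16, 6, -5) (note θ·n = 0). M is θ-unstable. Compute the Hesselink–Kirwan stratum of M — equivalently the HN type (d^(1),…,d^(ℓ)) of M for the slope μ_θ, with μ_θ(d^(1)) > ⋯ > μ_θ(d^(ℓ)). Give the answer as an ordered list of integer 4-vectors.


Barcode: M ≅ I[1,4], I[2,2], I[2,4]^2. HN layers by μ_θ (3 steps, strictly decreasing):
  μ^(1)=23/2; μ^(2)=1/2; μ^(3)=-16

((1, 1, 1, 1); (0, 0, 2, 2); (0, 3, 0, 0))


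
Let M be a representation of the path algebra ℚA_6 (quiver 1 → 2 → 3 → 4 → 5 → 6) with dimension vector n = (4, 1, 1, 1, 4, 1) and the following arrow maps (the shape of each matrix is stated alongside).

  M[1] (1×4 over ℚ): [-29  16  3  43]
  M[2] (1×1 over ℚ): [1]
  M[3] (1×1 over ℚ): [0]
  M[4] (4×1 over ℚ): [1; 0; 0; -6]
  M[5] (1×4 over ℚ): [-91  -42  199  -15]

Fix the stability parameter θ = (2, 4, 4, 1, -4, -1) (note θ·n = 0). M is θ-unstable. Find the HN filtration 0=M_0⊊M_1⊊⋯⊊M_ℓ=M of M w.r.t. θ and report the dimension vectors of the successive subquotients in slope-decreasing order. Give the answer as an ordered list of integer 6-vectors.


Barcode: M ≅ I[1,1]^3, I[1,3], I[4,6], I[5,5]^3. HN layers by μ_θ (5 steps, strictly decreasing):
  μ^(1)=4; μ^(2)=2; μ^(3)=-1; μ^(4)=-3/2; μ^(5)=-4

((0, 1, 1, 0, 0, 0); (4, 0, 0, 0, 0, 0); (0, 0, 0, 0, 0, 1); (0, 0, 0, 1, 1, 0); (0, 0, 0, 0, 3, 0))


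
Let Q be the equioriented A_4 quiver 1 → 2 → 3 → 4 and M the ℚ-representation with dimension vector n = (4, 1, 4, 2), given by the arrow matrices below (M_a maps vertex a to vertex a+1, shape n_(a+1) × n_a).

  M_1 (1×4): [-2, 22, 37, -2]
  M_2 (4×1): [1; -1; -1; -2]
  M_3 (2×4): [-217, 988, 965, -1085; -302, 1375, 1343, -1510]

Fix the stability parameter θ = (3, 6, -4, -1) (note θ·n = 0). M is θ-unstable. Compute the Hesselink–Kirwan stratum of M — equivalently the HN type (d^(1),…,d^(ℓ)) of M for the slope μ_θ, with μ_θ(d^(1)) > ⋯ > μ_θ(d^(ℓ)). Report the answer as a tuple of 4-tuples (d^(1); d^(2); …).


Interval decomposition of M: I[1,1]^3, I[1,3], I[3,3], I[3,4]^2.
HN type (ℓ=4): μ^(1)=3; μ^(2)=5/3; μ^(3)=-1; μ^(4)=-4

((3, 0, 0, 0); (1, 1, 1, 0); (0, 0, 0, 2); (0, 0, 3, 0))


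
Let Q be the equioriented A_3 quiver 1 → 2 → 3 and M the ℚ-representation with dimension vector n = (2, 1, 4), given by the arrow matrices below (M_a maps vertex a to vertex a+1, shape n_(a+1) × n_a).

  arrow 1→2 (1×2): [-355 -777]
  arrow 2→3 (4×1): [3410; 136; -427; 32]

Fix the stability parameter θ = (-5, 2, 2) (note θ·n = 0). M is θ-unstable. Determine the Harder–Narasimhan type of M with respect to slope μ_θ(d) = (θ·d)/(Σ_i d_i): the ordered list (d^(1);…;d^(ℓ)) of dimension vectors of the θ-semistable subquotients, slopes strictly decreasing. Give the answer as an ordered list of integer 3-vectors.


Via rank(M_{q-1}∘⋯∘M_p): M ≅ I[1,1], I[1,3], I[3,3]^3.
μ_θ-semistable layers: μ^(1)=2; μ^(2)=-5

((0, 1, 4); (2, 0, 0))


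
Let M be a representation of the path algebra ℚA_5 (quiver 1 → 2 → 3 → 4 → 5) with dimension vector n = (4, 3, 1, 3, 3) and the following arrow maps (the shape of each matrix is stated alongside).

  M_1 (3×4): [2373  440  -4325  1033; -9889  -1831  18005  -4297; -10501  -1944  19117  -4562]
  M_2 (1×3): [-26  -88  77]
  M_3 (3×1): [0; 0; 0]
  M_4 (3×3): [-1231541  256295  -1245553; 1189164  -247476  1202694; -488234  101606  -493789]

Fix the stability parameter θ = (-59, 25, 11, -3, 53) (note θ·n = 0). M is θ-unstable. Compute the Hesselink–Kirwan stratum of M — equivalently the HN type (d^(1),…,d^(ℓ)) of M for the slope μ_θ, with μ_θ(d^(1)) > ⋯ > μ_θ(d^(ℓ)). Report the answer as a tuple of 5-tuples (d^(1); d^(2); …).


Interval decomposition of M: I[1,1], I[1,2]^2, I[1,3], I[4,4], I[4,5]^2, I[5,5].
HN type (ℓ=5): μ^(1)=53; μ^(2)=25; μ^(3)=18; μ^(4)=-3; μ^(5)=-59

((0, 0, 0, 0, 3); (0, 2, 0, 0, 0); (0, 1, 1, 0, 0); (0, 0, 0, 3, 0); (4, 0, 0, 0, 0))


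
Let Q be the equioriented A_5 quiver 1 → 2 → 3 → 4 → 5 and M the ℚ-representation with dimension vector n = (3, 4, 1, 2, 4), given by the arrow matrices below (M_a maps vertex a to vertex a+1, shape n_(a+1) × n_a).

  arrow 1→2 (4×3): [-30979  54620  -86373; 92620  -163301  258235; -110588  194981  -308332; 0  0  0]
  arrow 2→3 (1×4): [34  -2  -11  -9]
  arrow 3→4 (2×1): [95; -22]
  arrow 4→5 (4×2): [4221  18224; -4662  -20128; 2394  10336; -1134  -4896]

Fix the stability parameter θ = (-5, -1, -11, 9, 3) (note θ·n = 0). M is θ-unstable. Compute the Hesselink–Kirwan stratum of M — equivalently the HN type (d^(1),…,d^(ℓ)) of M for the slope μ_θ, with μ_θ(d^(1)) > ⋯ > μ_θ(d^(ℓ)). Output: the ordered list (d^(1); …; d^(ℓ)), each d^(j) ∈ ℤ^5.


Interval decomposition of M: I[1,2]^2, I[1,5], I[2,2], I[4,4], I[5,5]^3.
HN type (ℓ=6): μ^(1)=9; μ^(2)=6; μ^(3)=3; μ^(4)=-1; μ^(5)=-5; μ^(6)=-17/3

((0, 0, 0, 1, 0); (0, 0, 0, 1, 1); (0, 0, 0, 0, 3); (0, 3, 0, 0, 0); (2, 0, 0, 0, 0); (1, 1, 1, 0, 0))


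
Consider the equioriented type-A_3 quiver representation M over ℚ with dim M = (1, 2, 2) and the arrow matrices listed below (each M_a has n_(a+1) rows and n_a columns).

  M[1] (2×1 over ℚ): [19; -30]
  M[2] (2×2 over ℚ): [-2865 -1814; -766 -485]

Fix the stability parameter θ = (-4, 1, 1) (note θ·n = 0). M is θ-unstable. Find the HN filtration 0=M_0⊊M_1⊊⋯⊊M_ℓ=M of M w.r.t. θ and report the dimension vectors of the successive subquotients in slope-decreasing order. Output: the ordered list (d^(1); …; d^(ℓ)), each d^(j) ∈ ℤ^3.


Via rank(M_{q-1}∘⋯∘M_p): M ≅ I[1,3], I[2,3].
μ_θ-semistable layers: μ^(1)=1; μ^(2)=-4

((0, 2, 2); (1, 0, 0))


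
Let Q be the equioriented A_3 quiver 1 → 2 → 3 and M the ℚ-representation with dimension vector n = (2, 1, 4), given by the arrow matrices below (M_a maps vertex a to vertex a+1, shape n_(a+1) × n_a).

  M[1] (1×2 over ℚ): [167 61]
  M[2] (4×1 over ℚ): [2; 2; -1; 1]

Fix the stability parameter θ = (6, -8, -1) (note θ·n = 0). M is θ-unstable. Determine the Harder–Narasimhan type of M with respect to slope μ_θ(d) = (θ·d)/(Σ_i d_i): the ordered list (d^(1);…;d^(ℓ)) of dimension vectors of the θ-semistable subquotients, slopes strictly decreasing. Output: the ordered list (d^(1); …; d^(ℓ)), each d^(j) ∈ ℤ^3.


Interval decomposition of M: I[1,1], I[1,3], I[3,3]^3.
HN type (ℓ=2): μ^(1)=6; μ^(2)=-1

((1, 0, 0); (1, 1, 4))


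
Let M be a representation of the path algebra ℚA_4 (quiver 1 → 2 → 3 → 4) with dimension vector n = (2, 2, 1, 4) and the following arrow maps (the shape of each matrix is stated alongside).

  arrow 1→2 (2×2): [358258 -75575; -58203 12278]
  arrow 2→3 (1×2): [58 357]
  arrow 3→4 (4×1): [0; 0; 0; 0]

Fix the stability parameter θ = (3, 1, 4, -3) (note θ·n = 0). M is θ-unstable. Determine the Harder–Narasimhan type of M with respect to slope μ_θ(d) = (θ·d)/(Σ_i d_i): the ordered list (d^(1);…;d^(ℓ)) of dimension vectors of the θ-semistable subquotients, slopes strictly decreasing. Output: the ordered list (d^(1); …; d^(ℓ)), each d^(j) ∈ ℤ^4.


Via rank(M_{q-1}∘⋯∘M_p): M ≅ I[1,2], I[1,3], I[4,4]^4.
μ_θ-semistable layers: μ^(1)=4; μ^(2)=2; μ^(3)=-3

((0, 0, 1, 0); (2, 2, 0, 0); (0, 0, 0, 4))


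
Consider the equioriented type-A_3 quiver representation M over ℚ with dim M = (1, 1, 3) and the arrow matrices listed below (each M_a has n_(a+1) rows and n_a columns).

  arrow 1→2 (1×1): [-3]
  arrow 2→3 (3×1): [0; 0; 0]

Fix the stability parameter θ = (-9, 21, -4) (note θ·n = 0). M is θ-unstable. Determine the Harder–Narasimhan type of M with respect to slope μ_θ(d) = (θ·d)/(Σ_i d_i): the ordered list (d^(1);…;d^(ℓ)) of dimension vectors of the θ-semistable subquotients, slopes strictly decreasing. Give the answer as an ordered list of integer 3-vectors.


Via rank(M_{q-1}∘⋯∘M_p): M ≅ I[1,2], I[3,3]^3.
μ_θ-semistable layers: μ^(1)=21; μ^(2)=-4; μ^(3)=-9

((0, 1, 0); (0, 0, 3); (1, 0, 0))


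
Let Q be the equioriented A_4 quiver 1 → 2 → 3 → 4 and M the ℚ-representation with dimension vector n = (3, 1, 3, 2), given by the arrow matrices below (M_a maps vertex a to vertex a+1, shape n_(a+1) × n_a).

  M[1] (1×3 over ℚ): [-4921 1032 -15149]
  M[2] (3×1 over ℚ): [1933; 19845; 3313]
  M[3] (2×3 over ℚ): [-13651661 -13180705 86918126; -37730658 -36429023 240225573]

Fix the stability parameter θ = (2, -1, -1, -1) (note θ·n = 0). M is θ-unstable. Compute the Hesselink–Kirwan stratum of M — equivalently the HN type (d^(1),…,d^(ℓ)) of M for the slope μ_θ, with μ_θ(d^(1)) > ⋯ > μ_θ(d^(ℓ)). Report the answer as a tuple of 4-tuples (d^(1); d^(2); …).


Barcode: M ≅ I[1,1]^2, I[1,3], I[3,4]^2. HN layers by μ_θ (3 steps, strictly decreasing):
  μ^(1)=2; μ^(2)=0; μ^(3)=-1

((2, 0, 0, 0); (1, 1, 1, 0); (0, 0, 2, 2))


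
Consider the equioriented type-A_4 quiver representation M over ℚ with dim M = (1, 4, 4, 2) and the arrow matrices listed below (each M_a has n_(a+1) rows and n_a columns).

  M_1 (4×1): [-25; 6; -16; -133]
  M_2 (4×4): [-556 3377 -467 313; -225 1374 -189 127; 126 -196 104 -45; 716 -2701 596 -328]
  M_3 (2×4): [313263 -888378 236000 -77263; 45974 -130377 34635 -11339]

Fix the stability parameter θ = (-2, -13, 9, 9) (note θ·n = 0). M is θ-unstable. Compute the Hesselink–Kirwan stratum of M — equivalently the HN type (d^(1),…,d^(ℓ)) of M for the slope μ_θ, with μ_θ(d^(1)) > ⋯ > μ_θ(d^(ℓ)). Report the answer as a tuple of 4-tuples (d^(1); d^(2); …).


Via rank(M_{q-1}∘⋯∘M_p): M ≅ I[1,4], I[2,3]^2, I[2,4].
μ_θ-semistable layers: μ^(1)=9; μ^(2)=-15/2; μ^(3)=-13

((0, 0, 4, 2); (1, 1, 0, 0); (0, 3, 0, 0))


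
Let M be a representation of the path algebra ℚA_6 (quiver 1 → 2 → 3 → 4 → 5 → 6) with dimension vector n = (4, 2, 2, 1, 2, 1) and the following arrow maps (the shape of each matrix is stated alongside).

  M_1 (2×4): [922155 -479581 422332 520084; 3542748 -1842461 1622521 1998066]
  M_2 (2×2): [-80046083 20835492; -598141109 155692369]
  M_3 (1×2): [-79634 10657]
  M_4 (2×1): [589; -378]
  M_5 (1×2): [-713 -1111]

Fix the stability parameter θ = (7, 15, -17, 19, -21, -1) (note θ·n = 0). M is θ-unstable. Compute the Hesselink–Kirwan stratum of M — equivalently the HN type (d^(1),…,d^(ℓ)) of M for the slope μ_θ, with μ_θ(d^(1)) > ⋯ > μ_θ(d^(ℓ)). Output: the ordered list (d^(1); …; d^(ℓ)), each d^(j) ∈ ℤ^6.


Via rank(M_{q-1}∘⋯∘M_p): M ≅ I[1,1]^2, I[1,3], I[1,6], I[5,5].
μ_θ-semistable layers: μ^(1)=7; μ^(2)=5/3; μ^(3)=1/3; μ^(4)=-21

((2, 0, 0, 0, 0, 0); (1, 1, 1, 0, 0, 0); (1, 1, 1, 1, 1, 1); (0, 0, 0, 0, 1, 0))


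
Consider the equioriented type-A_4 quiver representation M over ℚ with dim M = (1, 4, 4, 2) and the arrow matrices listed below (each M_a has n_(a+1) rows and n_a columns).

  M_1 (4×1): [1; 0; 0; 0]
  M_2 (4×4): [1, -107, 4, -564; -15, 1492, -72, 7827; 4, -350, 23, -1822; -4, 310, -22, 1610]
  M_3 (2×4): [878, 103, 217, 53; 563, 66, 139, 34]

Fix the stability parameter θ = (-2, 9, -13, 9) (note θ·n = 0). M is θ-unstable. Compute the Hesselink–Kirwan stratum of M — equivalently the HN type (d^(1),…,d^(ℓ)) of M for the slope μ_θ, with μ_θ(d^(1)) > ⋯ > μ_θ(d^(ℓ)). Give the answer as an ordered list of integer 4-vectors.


Barcode: M ≅ I[1,4], I[2,3]^2, I[2,4]. HN layers by μ_θ (2 steps, strictly decreasing):
  μ^(1)=9; μ^(2)=-2

((0, 0, 0, 2); (1, 4, 4, 0))


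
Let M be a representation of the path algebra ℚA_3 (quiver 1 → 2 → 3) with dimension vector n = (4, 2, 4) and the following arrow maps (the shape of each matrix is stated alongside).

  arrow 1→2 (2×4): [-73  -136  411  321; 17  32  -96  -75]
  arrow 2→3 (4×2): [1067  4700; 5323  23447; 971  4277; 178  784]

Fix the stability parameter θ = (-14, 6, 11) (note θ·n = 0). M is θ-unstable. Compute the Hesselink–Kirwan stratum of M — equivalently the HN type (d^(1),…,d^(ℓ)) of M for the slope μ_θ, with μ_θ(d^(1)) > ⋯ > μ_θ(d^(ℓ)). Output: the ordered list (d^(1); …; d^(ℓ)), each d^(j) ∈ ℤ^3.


Barcode: M ≅ I[1,1]^2, I[1,3]^2, I[3,3]^2. HN layers by μ_θ (3 steps, strictly decreasing):
  μ^(1)=11; μ^(2)=6; μ^(3)=-14

((0, 0, 4); (0, 2, 0); (4, 0, 0))


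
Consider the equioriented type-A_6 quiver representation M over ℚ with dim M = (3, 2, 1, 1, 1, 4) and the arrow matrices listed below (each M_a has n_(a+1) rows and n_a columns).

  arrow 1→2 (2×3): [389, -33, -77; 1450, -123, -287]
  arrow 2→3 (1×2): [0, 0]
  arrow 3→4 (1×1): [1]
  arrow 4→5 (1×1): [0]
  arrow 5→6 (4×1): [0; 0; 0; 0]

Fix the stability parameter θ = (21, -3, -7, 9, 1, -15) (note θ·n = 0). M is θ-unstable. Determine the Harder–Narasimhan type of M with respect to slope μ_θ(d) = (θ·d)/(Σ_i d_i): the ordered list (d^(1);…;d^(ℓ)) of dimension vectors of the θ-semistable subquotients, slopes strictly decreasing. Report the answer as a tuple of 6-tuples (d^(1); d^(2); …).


Via rank(M_{q-1}∘⋯∘M_p): M ≅ I[1,1], I[1,2]^2, I[3,4], I[5,5], I[6,6]^4.
μ_θ-semistable layers: μ^(1)=21; μ^(2)=9; μ^(3)=1; μ^(4)=-7; μ^(5)=-15

((1, 0, 0, 0, 0, 0); (2, 2, 0, 1, 0, 0); (0, 0, 0, 0, 1, 0); (0, 0, 1, 0, 0, 0); (0, 0, 0, 0, 0, 4))


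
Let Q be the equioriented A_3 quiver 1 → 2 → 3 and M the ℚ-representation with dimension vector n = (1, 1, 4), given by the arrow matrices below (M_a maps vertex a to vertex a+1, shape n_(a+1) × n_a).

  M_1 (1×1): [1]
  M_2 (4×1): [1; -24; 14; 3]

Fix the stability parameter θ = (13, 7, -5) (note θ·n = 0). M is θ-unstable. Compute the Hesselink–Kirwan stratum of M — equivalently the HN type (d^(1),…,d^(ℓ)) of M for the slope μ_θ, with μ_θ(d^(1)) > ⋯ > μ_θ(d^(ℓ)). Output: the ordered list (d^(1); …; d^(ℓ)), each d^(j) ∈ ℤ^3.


Interval decomposition of M: I[1,3], I[3,3]^3.
HN type (ℓ=2): μ^(1)=5; μ^(2)=-5

((1, 1, 1); (0, 0, 3))


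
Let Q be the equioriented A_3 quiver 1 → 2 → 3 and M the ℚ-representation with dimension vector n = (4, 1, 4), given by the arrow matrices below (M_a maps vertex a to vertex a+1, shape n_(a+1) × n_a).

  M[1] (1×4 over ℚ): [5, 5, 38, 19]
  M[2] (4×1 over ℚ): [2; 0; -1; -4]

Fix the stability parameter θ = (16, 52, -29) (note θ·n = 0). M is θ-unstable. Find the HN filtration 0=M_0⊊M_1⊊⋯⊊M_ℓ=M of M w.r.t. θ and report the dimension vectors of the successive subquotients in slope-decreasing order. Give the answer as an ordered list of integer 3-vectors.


Via rank(M_{q-1}∘⋯∘M_p): M ≅ I[1,1]^3, I[1,3], I[3,3]^3.
μ_θ-semistable layers: μ^(1)=16; μ^(2)=13; μ^(3)=-29

((3, 0, 0); (1, 1, 1); (0, 0, 3))


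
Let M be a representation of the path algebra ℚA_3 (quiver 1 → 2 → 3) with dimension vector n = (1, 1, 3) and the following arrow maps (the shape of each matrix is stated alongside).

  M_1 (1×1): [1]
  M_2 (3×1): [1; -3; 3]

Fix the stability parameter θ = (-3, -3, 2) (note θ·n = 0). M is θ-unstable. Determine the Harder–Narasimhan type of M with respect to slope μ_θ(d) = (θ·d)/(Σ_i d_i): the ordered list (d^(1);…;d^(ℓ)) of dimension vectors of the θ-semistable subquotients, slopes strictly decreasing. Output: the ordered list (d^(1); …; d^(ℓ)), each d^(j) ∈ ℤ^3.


Barcode: M ≅ I[1,3], I[3,3]^2. HN layers by μ_θ (2 steps, strictly decreasing):
  μ^(1)=2; μ^(2)=-3

((0, 0, 3); (1, 1, 0))


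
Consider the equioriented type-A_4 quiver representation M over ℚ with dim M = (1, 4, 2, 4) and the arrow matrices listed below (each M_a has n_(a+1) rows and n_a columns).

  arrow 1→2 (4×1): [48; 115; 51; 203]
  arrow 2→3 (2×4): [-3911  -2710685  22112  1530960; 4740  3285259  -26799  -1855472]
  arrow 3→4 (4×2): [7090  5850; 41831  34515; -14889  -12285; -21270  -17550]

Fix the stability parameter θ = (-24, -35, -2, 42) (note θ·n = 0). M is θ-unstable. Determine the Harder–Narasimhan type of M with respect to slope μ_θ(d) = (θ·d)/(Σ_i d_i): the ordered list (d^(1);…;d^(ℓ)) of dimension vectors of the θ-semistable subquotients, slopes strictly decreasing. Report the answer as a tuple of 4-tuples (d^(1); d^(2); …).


Interval decomposition of M: I[1,4], I[2,2]^2, I[2,3], I[4,4]^3.
HN type (ℓ=4): μ^(1)=42; μ^(2)=-2; μ^(3)=-59/2; μ^(4)=-35

((0, 0, 0, 4); (0, 0, 2, 0); (1, 1, 0, 0); (0, 3, 0, 0))
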